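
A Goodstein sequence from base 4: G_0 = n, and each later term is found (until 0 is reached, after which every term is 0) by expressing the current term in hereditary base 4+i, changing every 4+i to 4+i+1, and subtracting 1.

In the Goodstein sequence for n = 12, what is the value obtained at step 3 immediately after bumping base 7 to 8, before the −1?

18

G_0=12  [base 4] 3·4  →[4↦5]→  3·5 = 15  −1 ⇒ G_1=14
G_1=14  [base 5] 2·5 + 4  →[5↦6]→  2·6 + 4 = 16  −1 ⇒ G_2=15
G_2=15  [base 6] 2·6 + 3  →[6↦7]→  2·7 + 3 = 17  −1 ⇒ G_3=16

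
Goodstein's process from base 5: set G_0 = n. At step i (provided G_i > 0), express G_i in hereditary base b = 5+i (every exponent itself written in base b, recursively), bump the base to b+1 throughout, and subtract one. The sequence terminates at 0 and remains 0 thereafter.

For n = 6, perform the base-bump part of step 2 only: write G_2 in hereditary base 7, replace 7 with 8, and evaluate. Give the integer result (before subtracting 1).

step 0: 6 = 5 + 1; sub 6 for 5: 6 + 1; = 7; G_1 = 7−1 = 6
step 1: 6 = 6; sub 7 for 6: 7; = 7; G_2 = 7−1 = 6
step 2: 6 = 6; sub 8 for 7: 6; = 6; G_3 = 6−1 = 5

6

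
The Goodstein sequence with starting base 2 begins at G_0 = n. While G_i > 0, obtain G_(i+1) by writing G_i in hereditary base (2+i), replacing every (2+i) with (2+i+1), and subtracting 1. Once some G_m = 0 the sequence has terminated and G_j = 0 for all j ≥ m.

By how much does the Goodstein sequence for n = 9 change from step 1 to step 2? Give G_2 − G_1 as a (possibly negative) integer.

942

step 0: 9 = 2^(2 + 1) + 1; sub 3 for 2: 3^(3 + 1) + 1; = 82; G_1 = 82−1 = 81
step 1: 81 = 3^(3 + 1); sub 4 for 3: 4^(4 + 1); = 1024; G_2 = 1024−1 = 1023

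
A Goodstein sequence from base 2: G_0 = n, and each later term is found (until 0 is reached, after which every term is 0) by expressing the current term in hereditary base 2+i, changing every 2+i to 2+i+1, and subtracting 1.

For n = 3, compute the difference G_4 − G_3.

-1

G_0=3  [base 2] 2 + 1  →[2↦3]→  3 + 1 = 4  −1 ⇒ G_1=3
G_1=3  [base 3] 3  →[3↦4]→  4 = 4  −1 ⇒ G_2=3
G_2=3  [base 4] 3  →[4↦5]→  3 = 3  −1 ⇒ G_3=2
G_3=2  [base 5] 2  →[5↦6]→  2 = 2  −1 ⇒ G_4=1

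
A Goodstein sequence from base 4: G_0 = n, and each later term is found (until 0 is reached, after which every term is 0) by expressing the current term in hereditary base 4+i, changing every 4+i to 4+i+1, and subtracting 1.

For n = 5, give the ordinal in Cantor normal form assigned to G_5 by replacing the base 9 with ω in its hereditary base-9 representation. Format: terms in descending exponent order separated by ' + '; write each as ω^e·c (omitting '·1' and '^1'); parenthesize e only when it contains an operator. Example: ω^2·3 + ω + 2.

2

G_0=5  [base 4] 4 + 1  →[4↦5]→  5 + 1 = 6  −1 ⇒ G_1=5
G_1=5  [base 5] 5  →[5↦6]→  6 = 6  −1 ⇒ G_2=5
G_2=5  [base 6] 5  →[6↦7]→  5 = 5  −1 ⇒ G_3=4
G_3=4  [base 7] 4  →[7↦8]→  4 = 4  −1 ⇒ G_4=3
G_4=3  [base 8] 3  →[8↦9]→  3 = 3  −1 ⇒ G_5=2
G_5=2  [base 9] 2  →[9↦10]→  2 = 2  −1 ⇒ G_6=1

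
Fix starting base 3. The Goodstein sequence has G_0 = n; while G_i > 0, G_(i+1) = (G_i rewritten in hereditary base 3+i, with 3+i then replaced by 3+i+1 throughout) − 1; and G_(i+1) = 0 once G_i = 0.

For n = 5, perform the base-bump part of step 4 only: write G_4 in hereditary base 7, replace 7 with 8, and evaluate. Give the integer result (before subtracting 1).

4

step 0: 5 = 3 + 2; sub 4 for 3: 4 + 2; = 6; G_1 = 6−1 = 5
step 1: 5 = 4 + 1; sub 5 for 4: 5 + 1; = 6; G_2 = 6−1 = 5
step 2: 5 = 5; sub 6 for 5: 6; = 6; G_3 = 6−1 = 5
step 3: 5 = 5; sub 7 for 6: 5; = 5; G_4 = 5−1 = 4
step 4: 4 = 4; sub 8 for 7: 4; = 4; G_5 = 4−1 = 3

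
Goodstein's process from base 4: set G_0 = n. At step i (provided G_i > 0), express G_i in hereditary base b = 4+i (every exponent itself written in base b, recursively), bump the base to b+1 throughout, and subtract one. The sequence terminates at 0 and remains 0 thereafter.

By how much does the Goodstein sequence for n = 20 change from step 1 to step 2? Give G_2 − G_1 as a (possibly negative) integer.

(0) 20|_4 = 4^2 + 4 ↦ 5^2 + 5|_5 = 30 ⇒ 29
(1) 29|_5 = 5^2 + 4 ↦ 6^2 + 4|_6 = 40 ⇒ 39

10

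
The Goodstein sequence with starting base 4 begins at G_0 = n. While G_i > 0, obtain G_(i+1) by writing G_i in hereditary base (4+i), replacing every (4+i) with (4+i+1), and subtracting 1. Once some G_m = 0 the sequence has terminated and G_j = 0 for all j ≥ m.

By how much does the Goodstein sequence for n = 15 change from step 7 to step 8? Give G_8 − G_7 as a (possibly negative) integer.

1

step 0: 15 = 3·4 + 3; sub 5 for 4: 3·5 + 3; = 18; G_1 = 18−1 = 17
step 1: 17 = 3·5 + 2; sub 6 for 5: 3·6 + 2; = 20; G_2 = 20−1 = 19
step 2: 19 = 3·6 + 1; sub 7 for 6: 3·7 + 1; = 22; G_3 = 22−1 = 21
step 3: 21 = 3·7; sub 8 for 7: 3·8; = 24; G_4 = 24−1 = 23
step 4: 23 = 2·8 + 7; sub 9 for 8: 2·9 + 7; = 25; G_5 = 25−1 = 24
step 5: 24 = 2·9 + 6; sub 10 for 9: 2·10 + 6; = 26; G_6 = 26−1 = 25
step 6: 25 = 2·10 + 5; sub 11 for 10: 2·11 + 5; = 27; G_7 = 27−1 = 26
step 7: 26 = 2·11 + 4; sub 12 for 11: 2·12 + 4; = 28; G_8 = 28−1 = 27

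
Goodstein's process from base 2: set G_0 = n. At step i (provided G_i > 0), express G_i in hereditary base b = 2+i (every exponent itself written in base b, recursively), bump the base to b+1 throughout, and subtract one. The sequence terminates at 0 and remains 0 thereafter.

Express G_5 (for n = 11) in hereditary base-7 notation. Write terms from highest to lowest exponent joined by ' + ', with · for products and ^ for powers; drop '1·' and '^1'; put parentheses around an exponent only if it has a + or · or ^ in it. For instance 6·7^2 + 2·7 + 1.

7^(7 + 1)

[0] 11 ≡ 2^(2 + 1) + 2 + 1 (base 2). Lift 3: 85. −1: 84.
[1] 84 ≡ 3^(3 + 1) + 3 (base 3). Lift 4: 1028. −1: 1027.
[2] 1027 ≡ 4^(4 + 1) + 3 (base 4). Lift 5: 15628. −1: 15627.
[3] 15627 ≡ 5^(5 + 1) + 2 (base 5). Lift 6: 279938. −1: 279937.
[4] 279937 ≡ 6^(6 + 1) + 1 (base 6). Lift 7: 5764802. −1: 5764801.
[5] 5764801 ≡ 7^(7 + 1) (base 7). Lift 8: 134217728. −1: 134217727.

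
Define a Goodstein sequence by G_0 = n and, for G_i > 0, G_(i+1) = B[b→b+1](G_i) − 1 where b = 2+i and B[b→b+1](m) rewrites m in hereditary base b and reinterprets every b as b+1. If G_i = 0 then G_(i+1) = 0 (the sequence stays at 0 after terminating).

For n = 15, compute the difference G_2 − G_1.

i=0: 15 = 2^(2 + 1) + 2^2 + 2 + 1 (b=2); 2→3: 3^(3 + 1) + 3^3 + 3 + 1 = 112; 112−1 = 111
i=1: 111 = 3^(3 + 1) + 3^3 + 3 (b=3); 3→4: 4^(4 + 1) + 4^4 + 4 = 1284; 1284−1 = 1283

1172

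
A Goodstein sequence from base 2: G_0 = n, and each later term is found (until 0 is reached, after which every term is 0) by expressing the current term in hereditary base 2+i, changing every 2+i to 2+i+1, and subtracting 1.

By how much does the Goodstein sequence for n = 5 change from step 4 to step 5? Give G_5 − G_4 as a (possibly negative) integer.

i=0: 5 = 2^2 + 1 (b=2); 2→3: 3^3 + 1 = 28; 28−1 = 27
i=1: 27 = 3^3 (b=3); 3→4: 4^4 = 256; 256−1 = 255
i=2: 255 = 3·4^3 + 3·4^2 + 3·4 + 3 (b=4); 4→5: 3·5^3 + 3·5^2 + 3·5 + 3 = 468; 468−1 = 467
i=3: 467 = 3·5^3 + 3·5^2 + 3·5 + 2 (b=5); 5→6: 3·6^3 + 3·6^2 + 3·6 + 2 = 776; 776−1 = 775
i=4: 775 = 3·6^3 + 3·6^2 + 3·6 + 1 (b=6); 6→7: 3·7^3 + 3·7^2 + 3·7 + 1 = 1198; 1198−1 = 1197

422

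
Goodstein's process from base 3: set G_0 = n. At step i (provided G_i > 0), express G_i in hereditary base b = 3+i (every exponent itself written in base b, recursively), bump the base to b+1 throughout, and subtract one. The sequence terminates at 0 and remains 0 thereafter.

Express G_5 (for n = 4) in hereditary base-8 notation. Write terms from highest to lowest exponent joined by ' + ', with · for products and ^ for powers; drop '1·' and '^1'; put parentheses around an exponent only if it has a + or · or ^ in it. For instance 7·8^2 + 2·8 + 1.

1

base 3: 4 = 3 + 1; at 4: 4 + 1 = 5; next = 4
base 4: 4 = 4; at 5: 5 = 5; next = 4
base 5: 4 = 4; at 6: 4 = 4; next = 3
base 6: 3 = 3; at 7: 3 = 3; next = 2
base 7: 2 = 2; at 8: 2 = 2; next = 1
base 8: 1 = 1; at 9: 1 = 1; next = 0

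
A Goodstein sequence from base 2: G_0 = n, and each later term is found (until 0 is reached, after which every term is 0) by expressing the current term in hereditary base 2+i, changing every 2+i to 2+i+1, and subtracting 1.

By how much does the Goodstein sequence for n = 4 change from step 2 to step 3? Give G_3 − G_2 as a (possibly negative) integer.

[0] 4 ≡ 2^2 (base 2). Lift 3: 27. −1: 26.
[1] 26 ≡ 2·3^2 + 2·3 + 2 (base 3). Lift 4: 42. −1: 41.
[2] 41 ≡ 2·4^2 + 2·4 + 1 (base 4). Lift 5: 61. −1: 60.

19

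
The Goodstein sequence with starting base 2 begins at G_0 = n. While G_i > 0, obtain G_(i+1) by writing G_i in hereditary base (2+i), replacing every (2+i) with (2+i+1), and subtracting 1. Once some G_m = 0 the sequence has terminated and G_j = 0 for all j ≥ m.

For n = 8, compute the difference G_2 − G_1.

i=0: 8 = 2^(2 + 1) (b=2); 2→3: 3^(3 + 1) = 81; 81−1 = 80
i=1: 80 = 2·3^3 + 2·3^2 + 2·3 + 2 (b=3); 3→4: 2·4^4 + 2·4^2 + 2·4 + 2 = 554; 554−1 = 553

473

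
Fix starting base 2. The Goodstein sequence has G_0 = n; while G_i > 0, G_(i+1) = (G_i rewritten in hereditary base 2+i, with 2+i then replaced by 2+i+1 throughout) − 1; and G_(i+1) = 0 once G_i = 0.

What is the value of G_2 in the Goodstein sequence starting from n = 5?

255

[0] 5 ≡ 2^2 + 1 (base 2). Lift 3: 28. −1: 27.
[1] 27 ≡ 3^3 (base 3). Lift 4: 256. −1: 255.
[2] 255 ≡ 3·4^3 + 3·4^2 + 3·4 + 3 (base 4). Lift 5: 468. −1: 467.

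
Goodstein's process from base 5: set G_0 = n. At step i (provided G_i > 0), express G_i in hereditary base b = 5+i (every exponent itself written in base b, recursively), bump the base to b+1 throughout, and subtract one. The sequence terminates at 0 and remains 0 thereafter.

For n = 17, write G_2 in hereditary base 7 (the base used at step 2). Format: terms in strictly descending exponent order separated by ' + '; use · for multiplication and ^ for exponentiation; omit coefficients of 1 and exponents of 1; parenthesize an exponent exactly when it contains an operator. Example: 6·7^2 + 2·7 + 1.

17 —HB5→ 3·5 + 2 —bump→ 3·6 + 2 = 20 —(−1)→ 19
19 —HB6→ 3·6 + 1 —bump→ 3·7 + 1 = 22 —(−1)→ 21
21 —HB7→ 3·7 —bump→ 3·8 = 24 —(−1)→ 23

3·7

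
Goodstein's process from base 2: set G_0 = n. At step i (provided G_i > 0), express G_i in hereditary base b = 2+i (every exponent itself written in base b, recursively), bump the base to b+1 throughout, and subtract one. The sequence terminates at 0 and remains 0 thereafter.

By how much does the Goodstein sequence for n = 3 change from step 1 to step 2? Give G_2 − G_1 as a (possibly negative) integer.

3 —HB2→ 2 + 1 —bump→ 3 + 1 = 4 —(−1)→ 3
3 —HB3→ 3 —bump→ 4 = 4 —(−1)→ 3

0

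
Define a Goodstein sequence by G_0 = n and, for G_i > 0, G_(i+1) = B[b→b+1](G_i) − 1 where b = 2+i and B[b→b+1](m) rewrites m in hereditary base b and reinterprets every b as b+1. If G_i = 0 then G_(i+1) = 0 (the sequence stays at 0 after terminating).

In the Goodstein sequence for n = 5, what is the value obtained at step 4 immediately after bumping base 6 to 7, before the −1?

1198

i=0: 5 = 2^2 + 1 (b=2); 2→3: 3^3 + 1 = 28; 28−1 = 27
i=1: 27 = 3^3 (b=3); 3→4: 4^4 = 256; 256−1 = 255
i=2: 255 = 3·4^3 + 3·4^2 + 3·4 + 3 (b=4); 4→5: 3·5^3 + 3·5^2 + 3·5 + 3 = 468; 468−1 = 467
i=3: 467 = 3·5^3 + 3·5^2 + 3·5 + 2 (b=5); 5→6: 3·6^3 + 3·6^2 + 3·6 + 2 = 776; 776−1 = 775
i=4: 775 = 3·6^3 + 3·6^2 + 3·6 + 1 (b=6); 6→7: 3·7^3 + 3·7^2 + 3·7 + 1 = 1198; 1198−1 = 1197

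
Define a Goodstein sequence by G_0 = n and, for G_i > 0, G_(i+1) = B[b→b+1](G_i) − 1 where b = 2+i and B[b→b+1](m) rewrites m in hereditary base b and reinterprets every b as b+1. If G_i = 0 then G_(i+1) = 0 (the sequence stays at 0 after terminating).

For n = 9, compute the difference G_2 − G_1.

G_0=9  [base 2] 2^(2 + 1) + 1  →[2↦3]→  3^(3 + 1) + 1 = 82  −1 ⇒ G_1=81
G_1=81  [base 3] 3^(3 + 1)  →[3↦4]→  4^(4 + 1) = 1024  −1 ⇒ G_2=1023

942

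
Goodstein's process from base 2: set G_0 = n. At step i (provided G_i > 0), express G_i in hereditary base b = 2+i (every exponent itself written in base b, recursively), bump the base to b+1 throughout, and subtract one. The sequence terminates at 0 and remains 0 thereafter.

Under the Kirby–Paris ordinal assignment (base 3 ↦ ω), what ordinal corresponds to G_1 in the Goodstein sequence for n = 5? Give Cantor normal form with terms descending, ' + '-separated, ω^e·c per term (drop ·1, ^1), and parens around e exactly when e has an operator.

ω^ω

G_0=5  [base 2] 2^2 + 1  →[2↦3]→  3^3 + 1 = 28  −1 ⇒ G_1=27
G_1=27  [base 3] 3^3  →[3↦4]→  4^4 = 256  −1 ⇒ G_2=255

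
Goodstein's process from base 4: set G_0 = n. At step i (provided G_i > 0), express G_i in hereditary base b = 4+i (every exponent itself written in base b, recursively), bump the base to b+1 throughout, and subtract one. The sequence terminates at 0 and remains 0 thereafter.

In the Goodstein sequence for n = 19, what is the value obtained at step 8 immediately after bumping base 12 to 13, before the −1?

94

step 0: 19 = 4^2 + 3; sub 5 for 4: 5^2 + 3; = 28; G_1 = 28−1 = 27
step 1: 27 = 5^2 + 2; sub 6 for 5: 6^2 + 2; = 38; G_2 = 38−1 = 37
step 2: 37 = 6^2 + 1; sub 7 for 6: 7^2 + 1; = 50; G_3 = 50−1 = 49
step 3: 49 = 7^2; sub 8 for 7: 8^2; = 64; G_4 = 64−1 = 63
step 4: 63 = 7·8 + 7; sub 9 for 8: 7·9 + 7; = 70; G_5 = 70−1 = 69
step 5: 69 = 7·9 + 6; sub 10 for 9: 7·10 + 6; = 76; G_6 = 76−1 = 75
step 6: 75 = 7·10 + 5; sub 11 for 10: 7·11 + 5; = 82; G_7 = 82−1 = 81
step 7: 81 = 7·11 + 4; sub 12 for 11: 7·12 + 4; = 88; G_8 = 88−1 = 87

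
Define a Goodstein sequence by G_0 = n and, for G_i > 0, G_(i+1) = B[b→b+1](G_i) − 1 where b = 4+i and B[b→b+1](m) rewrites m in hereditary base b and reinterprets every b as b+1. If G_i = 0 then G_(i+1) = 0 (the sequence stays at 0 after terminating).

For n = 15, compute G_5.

24

(0) 15|_4 = 3·4 + 3 ↦ 3·5 + 3|_5 = 18 ⇒ 17
(1) 17|_5 = 3·5 + 2 ↦ 3·6 + 2|_6 = 20 ⇒ 19
(2) 19|_6 = 3·6 + 1 ↦ 3·7 + 1|_7 = 22 ⇒ 21
(3) 21|_7 = 3·7 ↦ 3·8|_8 = 24 ⇒ 23
(4) 23|_8 = 2·8 + 7 ↦ 2·9 + 7|_9 = 25 ⇒ 24
(5) 24|_9 = 2·9 + 6 ↦ 2·10 + 6|_10 = 26 ⇒ 25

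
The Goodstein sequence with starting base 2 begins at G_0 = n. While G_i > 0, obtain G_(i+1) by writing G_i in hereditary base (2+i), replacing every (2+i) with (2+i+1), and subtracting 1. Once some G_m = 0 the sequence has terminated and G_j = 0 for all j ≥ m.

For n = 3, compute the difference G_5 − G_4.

step 0: 3 = 2 + 1; sub 3 for 2: 3 + 1; = 4; G_1 = 4−1 = 3
step 1: 3 = 3; sub 4 for 3: 4; = 4; G_2 = 4−1 = 3
step 2: 3 = 3; sub 5 for 4: 3; = 3; G_3 = 3−1 = 2
step 3: 2 = 2; sub 6 for 5: 2; = 2; G_4 = 2−1 = 1
step 4: 1 = 1; sub 7 for 6: 1; = 1; G_5 = 1−1 = 0

-1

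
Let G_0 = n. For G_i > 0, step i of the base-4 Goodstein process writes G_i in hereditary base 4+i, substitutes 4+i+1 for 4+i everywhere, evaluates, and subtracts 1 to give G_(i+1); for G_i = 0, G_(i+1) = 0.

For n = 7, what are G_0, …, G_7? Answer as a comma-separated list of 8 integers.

G_0=7  [base 4] 4 + 3  →[4↦5]→  5 + 3 = 8  −1 ⇒ G_1=7
G_1=7  [base 5] 5 + 2  →[5↦6]→  6 + 2 = 8  −1 ⇒ G_2=7
G_2=7  [base 6] 6 + 1  →[6↦7]→  7 + 1 = 8  −1 ⇒ G_3=7
G_3=7  [base 7] 7  →[7↦8]→  8 = 8  −1 ⇒ G_4=7
G_4=7  [base 8] 7  →[8↦9]→  7 = 7  −1 ⇒ G_5=6
G_5=6  [base 9] 6  →[9↦10]→  6 = 6  −1 ⇒ G_6=5
G_6=5  [base 10] 5  →[10↦11]→  5 = 5  −1 ⇒ G_7=4

7, 7, 7, 7, 7, 6, 5, 4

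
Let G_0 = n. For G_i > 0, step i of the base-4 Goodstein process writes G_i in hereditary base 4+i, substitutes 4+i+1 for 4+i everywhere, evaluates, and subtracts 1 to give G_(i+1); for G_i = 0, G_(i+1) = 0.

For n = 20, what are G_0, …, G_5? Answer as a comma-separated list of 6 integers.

20, 29, 39, 51, 65, 81

20 —HB4→ 4^2 + 4 —bump→ 5^2 + 5 = 30 —(−1)→ 29
29 —HB5→ 5^2 + 4 —bump→ 6^2 + 4 = 40 —(−1)→ 39
39 —HB6→ 6^2 + 3 —bump→ 7^2 + 3 = 52 —(−1)→ 51
51 —HB7→ 7^2 + 2 —bump→ 8^2 + 2 = 66 —(−1)→ 65
65 —HB8→ 8^2 + 1 —bump→ 9^2 + 1 = 82 —(−1)→ 81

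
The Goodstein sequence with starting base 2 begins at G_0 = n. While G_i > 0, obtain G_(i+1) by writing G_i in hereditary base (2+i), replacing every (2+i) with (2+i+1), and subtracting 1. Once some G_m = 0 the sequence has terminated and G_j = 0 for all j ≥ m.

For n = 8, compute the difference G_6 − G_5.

31907376

[0] 8 ≡ 2^(2 + 1) (base 2). Lift 3: 81. −1: 80.
[1] 80 ≡ 2·3^3 + 2·3^2 + 2·3 + 2 (base 3). Lift 4: 554. −1: 553.
[2] 553 ≡ 2·4^4 + 2·4^2 + 2·4 + 1 (base 4). Lift 5: 6311. −1: 6310.
[3] 6310 ≡ 2·5^5 + 2·5^2 + 2·5 (base 5). Lift 6: 93396. −1: 93395.
[4] 93395 ≡ 2·6^6 + 2·6^2 + 6 + 5 (base 6). Lift 7: 1647196. −1: 1647195.
[5] 1647195 ≡ 2·7^7 + 2·7^2 + 7 + 4 (base 7). Lift 8: 33554572. −1: 33554571.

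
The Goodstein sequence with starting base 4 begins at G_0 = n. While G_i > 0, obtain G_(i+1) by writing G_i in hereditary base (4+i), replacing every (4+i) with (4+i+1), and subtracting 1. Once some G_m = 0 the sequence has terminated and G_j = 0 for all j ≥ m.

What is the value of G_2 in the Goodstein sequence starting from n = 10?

12

[0] 10 ≡ 2·4 + 2 (base 4). Lift 5: 12. −1: 11.
[1] 11 ≡ 2·5 + 1 (base 5). Lift 6: 13. −1: 12.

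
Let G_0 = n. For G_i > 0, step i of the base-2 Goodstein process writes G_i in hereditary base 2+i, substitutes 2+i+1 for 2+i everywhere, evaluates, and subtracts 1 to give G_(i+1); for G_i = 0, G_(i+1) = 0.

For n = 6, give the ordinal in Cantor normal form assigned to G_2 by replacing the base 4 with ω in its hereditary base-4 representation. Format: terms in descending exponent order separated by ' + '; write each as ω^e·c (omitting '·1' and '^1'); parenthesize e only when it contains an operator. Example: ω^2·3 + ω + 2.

G_0 = 6. HB_2(6) = 2^2 + 2. Bump = 30. G_1 = 29.
G_1 = 29. HB_3(29) = 3^3 + 2. Bump = 258. G_2 = 257.
G_2 = 257. HB_4(257) = 4^4 + 1. Bump = 3126. G_3 = 3125.

ω^ω + 1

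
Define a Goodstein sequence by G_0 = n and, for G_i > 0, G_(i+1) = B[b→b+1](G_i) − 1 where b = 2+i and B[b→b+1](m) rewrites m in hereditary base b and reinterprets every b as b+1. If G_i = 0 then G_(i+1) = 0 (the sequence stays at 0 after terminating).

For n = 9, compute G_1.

81

(0) 9|_2 = 2^(2 + 1) + 1 ↦ 3^(3 + 1) + 1|_3 = 82 ⇒ 81
(1) 81|_3 = 3^(3 + 1) ↦ 4^(4 + 1)|_4 = 1024 ⇒ 1023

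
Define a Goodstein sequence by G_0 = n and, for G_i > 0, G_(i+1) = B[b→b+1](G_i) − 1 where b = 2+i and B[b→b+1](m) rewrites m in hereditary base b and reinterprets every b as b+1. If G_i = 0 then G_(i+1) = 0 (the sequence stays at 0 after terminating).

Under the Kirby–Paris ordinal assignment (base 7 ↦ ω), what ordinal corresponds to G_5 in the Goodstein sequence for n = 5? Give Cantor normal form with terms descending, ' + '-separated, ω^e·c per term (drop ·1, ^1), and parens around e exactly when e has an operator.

ω^3·3 + ω^2·3 + ω·3

G_0=5  [base 2] 2^2 + 1  →[2↦3]→  3^3 + 1 = 28  −1 ⇒ G_1=27
G_1=27  [base 3] 3^3  →[3↦4]→  4^4 = 256  −1 ⇒ G_2=255
G_2=255  [base 4] 3·4^3 + 3·4^2 + 3·4 + 3  →[4↦5]→  3·5^3 + 3·5^2 + 3·5 + 3 = 468  −1 ⇒ G_3=467
G_3=467  [base 5] 3·5^3 + 3·5^2 + 3·5 + 2  →[5↦6]→  3·6^3 + 3·6^2 + 3·6 + 2 = 776  −1 ⇒ G_4=775
G_4=775  [base 6] 3·6^3 + 3·6^2 + 3·6 + 1  →[6↦7]→  3·7^3 + 3·7^2 + 3·7 + 1 = 1198  −1 ⇒ G_5=1197
G_5=1197  [base 7] 3·7^3 + 3·7^2 + 3·7  →[7↦8]→  3·8^3 + 3·8^2 + 3·8 = 1752  −1 ⇒ G_6=1751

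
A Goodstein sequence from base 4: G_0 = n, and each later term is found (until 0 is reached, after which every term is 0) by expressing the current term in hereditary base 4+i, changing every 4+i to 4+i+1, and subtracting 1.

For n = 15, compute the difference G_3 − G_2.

step 0: 15 = 3·4 + 3; sub 5 for 4: 3·5 + 3; = 18; G_1 = 18−1 = 17
step 1: 17 = 3·5 + 2; sub 6 for 5: 3·6 + 2; = 20; G_2 = 20−1 = 19
step 2: 19 = 3·6 + 1; sub 7 for 6: 3·7 + 1; = 22; G_3 = 22−1 = 21

2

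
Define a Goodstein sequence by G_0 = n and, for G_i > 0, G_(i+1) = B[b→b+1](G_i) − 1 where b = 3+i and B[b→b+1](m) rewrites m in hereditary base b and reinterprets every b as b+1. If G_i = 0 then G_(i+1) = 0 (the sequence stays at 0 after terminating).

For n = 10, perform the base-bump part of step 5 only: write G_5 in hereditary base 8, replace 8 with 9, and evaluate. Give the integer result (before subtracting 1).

37

G_0=10  [base 3] 3^2 + 1  →[3↦4]→  4^2 + 1 = 17  −1 ⇒ G_1=16
G_1=16  [base 4] 4^2  →[4↦5]→  5^2 = 25  −1 ⇒ G_2=24
G_2=24  [base 5] 4·5 + 4  →[5↦6]→  4·6 + 4 = 28  −1 ⇒ G_3=27
G_3=27  [base 6] 4·6 + 3  →[6↦7]→  4·7 + 3 = 31  −1 ⇒ G_4=30
G_4=30  [base 7] 4·7 + 2  →[7↦8]→  4·8 + 2 = 34  −1 ⇒ G_5=33
G_5=33  [base 8] 4·8 + 1  →[8↦9]→  4·9 + 1 = 37  −1 ⇒ G_6=36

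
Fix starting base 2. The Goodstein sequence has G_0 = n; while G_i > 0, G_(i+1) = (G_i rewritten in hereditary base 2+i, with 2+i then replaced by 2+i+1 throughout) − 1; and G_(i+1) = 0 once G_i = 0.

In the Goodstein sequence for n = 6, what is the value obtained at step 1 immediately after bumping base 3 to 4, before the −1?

258

G_0 = 6. HB_2(6) = 2^2 + 2. Bump = 30. G_1 = 29.
G_1 = 29. HB_3(29) = 3^3 + 2. Bump = 258. G_2 = 257.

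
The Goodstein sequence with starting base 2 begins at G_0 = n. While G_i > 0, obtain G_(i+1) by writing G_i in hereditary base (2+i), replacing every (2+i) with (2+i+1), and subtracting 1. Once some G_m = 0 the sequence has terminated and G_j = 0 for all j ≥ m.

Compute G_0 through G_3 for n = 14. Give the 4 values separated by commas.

14, 110, 1281, 18750

i=0: 14 = 2^(2 + 1) + 2^2 + 2 (b=2); 2→3: 3^(3 + 1) + 3^3 + 3 = 111; 111−1 = 110
i=1: 110 = 3^(3 + 1) + 3^3 + 2 (b=3); 3→4: 4^(4 + 1) + 4^4 + 2 = 1282; 1282−1 = 1281
i=2: 1281 = 4^(4 + 1) + 4^4 + 1 (b=4); 4→5: 5^(5 + 1) + 5^5 + 1 = 18751; 18751−1 = 18750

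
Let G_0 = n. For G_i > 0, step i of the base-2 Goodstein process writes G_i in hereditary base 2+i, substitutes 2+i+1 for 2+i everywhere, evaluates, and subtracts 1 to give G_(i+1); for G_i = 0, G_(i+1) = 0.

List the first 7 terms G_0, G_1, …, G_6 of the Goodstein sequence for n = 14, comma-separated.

14 —HB2→ 2^(2 + 1) + 2^2 + 2 —bump→ 3^(3 + 1) + 3^3 + 3 = 111 —(−1)→ 110
110 —HB3→ 3^(3 + 1) + 3^3 + 2 —bump→ 4^(4 + 1) + 4^4 + 2 = 1282 —(−1)→ 1281
1281 —HB4→ 4^(4 + 1) + 4^4 + 1 —bump→ 5^(5 + 1) + 5^5 + 1 = 18751 —(−1)→ 18750
18750 —HB5→ 5^(5 + 1) + 5^5 —bump→ 6^(6 + 1) + 6^6 = 326592 —(−1)→ 326591
326591 —HB6→ 6^(6 + 1) + 5·6^5 + 5·6^4 + 5·6^3 + 5·6^2 + 5·6 + 5 —bump→ 7^(7 + 1) + 5·7^5 + 5·7^4 + 5·7^3 + 5·7^2 + 5·7 + 5 = 5862841 —(−1)→ 5862840
5862840 —HB7→ 7^(7 + 1) + 5·7^5 + 5·7^4 + 5·7^3 + 5·7^2 + 5·7 + 4 —bump→ 8^(8 + 1) + 5·8^5 + 5·8^4 + 5·8^3 + 5·8^2 + 5·8 + 4 = 134404972 —(−1)→ 134404971

14, 110, 1281, 18750, 326591, 5862840, 134404971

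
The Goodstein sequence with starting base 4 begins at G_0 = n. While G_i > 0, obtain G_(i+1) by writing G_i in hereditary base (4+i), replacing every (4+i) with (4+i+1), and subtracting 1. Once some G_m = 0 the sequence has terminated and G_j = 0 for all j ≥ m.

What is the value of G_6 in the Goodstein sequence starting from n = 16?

39

G_0 = 16. HB_4(16) = 4^2. Bump = 25. G_1 = 24.
G_1 = 24. HB_5(24) = 4·5 + 4. Bump = 28. G_2 = 27.
G_2 = 27. HB_6(27) = 4·6 + 3. Bump = 31. G_3 = 30.
G_3 = 30. HB_7(30) = 4·7 + 2. Bump = 34. G_4 = 33.
G_4 = 33. HB_8(33) = 4·8 + 1. Bump = 37. G_5 = 36.
G_5 = 36. HB_9(36) = 4·9. Bump = 40. G_6 = 39.
G_6 = 39. HB_10(39) = 3·10 + 9. Bump = 42. G_7 = 41.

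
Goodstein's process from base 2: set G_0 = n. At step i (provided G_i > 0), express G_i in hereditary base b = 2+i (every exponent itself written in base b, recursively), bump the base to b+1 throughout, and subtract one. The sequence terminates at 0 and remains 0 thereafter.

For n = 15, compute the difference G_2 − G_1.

1172

15 —HB2→ 2^(2 + 1) + 2^2 + 2 + 1 —bump→ 3^(3 + 1) + 3^3 + 3 + 1 = 112 —(−1)→ 111
111 —HB3→ 3^(3 + 1) + 3^3 + 3 —bump→ 4^(4 + 1) + 4^4 + 4 = 1284 —(−1)→ 1283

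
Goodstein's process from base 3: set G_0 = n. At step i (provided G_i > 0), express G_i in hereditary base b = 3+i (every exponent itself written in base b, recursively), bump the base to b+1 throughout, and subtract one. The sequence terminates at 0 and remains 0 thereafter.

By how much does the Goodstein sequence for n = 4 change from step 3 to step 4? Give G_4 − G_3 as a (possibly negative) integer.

-1

4 —HB3→ 3 + 1 —bump→ 4 + 1 = 5 —(−1)→ 4
4 —HB4→ 4 —bump→ 5 = 5 —(−1)→ 4
4 —HB5→ 4 —bump→ 4 = 4 —(−1)→ 3
3 —HB6→ 3 —bump→ 3 = 3 —(−1)→ 2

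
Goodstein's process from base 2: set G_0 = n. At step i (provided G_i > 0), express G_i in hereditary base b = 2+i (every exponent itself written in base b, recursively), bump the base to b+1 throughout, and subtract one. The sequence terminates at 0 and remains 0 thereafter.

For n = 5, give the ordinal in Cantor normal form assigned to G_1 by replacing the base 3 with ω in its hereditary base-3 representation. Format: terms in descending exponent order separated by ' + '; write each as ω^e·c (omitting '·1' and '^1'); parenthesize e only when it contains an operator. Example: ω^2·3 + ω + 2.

ω^ω

base 2: 5 = 2^2 + 1; at 3: 3^3 + 1 = 28; next = 27
base 3: 27 = 3^3; at 4: 4^4 = 256; next = 255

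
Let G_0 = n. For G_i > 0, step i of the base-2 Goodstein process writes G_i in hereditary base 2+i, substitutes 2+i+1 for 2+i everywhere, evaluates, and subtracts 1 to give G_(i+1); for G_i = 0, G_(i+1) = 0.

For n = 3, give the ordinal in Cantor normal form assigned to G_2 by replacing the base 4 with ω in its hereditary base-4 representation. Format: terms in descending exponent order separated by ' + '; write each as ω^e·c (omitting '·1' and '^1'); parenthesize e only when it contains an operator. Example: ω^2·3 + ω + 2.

3

i=0: 3 = 2 + 1 (b=2); 2→3: 3 + 1 = 4; 4−1 = 3
i=1: 3 = 3 (b=3); 3→4: 4 = 4; 4−1 = 3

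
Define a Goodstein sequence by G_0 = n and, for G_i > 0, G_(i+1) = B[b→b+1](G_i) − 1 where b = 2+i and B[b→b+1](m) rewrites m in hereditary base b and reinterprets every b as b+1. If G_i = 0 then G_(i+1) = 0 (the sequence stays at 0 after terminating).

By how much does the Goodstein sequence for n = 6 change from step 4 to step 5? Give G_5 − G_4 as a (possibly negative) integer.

51384

G_0=6  [base 2] 2^2 + 2  →[2↦3]→  3^3 + 3 = 30  −1 ⇒ G_1=29
G_1=29  [base 3] 3^3 + 2  →[3↦4]→  4^4 + 2 = 258  −1 ⇒ G_2=257
G_2=257  [base 4] 4^4 + 1  →[4↦5]→  5^5 + 1 = 3126  −1 ⇒ G_3=3125
G_3=3125  [base 5] 5^5  →[5↦6]→  6^6 = 46656  −1 ⇒ G_4=46655
G_4=46655  [base 6] 5·6^5 + 5·6^4 + 5·6^3 + 5·6^2 + 5·6 + 5  →[6↦7]→  5·7^5 + 5·7^4 + 5·7^3 + 5·7^2 + 5·7 + 5 = 98040  −1 ⇒ G_5=98039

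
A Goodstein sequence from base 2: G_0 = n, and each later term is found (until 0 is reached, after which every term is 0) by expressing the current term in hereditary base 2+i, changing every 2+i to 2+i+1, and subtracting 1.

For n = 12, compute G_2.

G_0 = 12. HB_2(12) = 2^(2 + 1) + 2^2. Bump = 108. G_1 = 107.
G_1 = 107. HB_3(107) = 3^(3 + 1) + 2·3^2 + 2·3 + 2. Bump = 1066. G_2 = 1065.

1065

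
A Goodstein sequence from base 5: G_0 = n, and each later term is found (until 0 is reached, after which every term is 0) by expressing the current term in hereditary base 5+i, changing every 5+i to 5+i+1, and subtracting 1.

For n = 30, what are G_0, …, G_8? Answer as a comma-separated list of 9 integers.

30, 41, 53, 67, 83, 101, 121, 143, 153

step 0: 30 = 5^2 + 5; sub 6 for 5: 6^2 + 6; = 42; G_1 = 42−1 = 41
step 1: 41 = 6^2 + 5; sub 7 for 6: 7^2 + 5; = 54; G_2 = 54−1 = 53
step 2: 53 = 7^2 + 4; sub 8 for 7: 8^2 + 4; = 68; G_3 = 68−1 = 67
step 3: 67 = 8^2 + 3; sub 9 for 8: 9^2 + 3; = 84; G_4 = 84−1 = 83
step 4: 83 = 9^2 + 2; sub 10 for 9: 10^2 + 2; = 102; G_5 = 102−1 = 101
step 5: 101 = 10^2 + 1; sub 11 for 10: 11^2 + 1; = 122; G_6 = 122−1 = 121
step 6: 121 = 11^2; sub 12 for 11: 12^2; = 144; G_7 = 144−1 = 143
step 7: 143 = 11·12 + 11; sub 13 for 12: 11·13 + 11; = 154; G_8 = 154−1 = 153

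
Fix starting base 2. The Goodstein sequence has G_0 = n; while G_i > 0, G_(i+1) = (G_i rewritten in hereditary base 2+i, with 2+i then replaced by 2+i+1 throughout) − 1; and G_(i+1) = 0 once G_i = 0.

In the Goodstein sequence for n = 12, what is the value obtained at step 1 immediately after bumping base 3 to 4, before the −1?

1066

12 —HB2→ 2^(2 + 1) + 2^2 —bump→ 3^(3 + 1) + 3^3 = 108 —(−1)→ 107
107 —HB3→ 3^(3 + 1) + 2·3^2 + 2·3 + 2 —bump→ 4^(4 + 1) + 2·4^2 + 2·4 + 2 = 1066 —(−1)→ 1065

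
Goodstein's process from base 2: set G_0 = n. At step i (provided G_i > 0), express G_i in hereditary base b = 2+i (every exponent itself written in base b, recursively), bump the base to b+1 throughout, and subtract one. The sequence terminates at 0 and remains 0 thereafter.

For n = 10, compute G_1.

83

G_0 = 10. HB_2(10) = 2^(2 + 1) + 2. Bump = 84. G_1 = 83.
G_1 = 83. HB_3(83) = 3^(3 + 1) + 2. Bump = 1026. G_2 = 1025.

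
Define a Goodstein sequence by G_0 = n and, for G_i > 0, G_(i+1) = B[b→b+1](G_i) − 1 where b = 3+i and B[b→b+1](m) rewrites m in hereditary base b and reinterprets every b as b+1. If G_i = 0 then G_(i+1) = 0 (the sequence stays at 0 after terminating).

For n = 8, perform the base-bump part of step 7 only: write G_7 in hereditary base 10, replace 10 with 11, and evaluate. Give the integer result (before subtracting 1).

8 —HB3→ 2·3 + 2 —bump→ 2·4 + 2 = 10 —(−1)→ 9
9 —HB4→ 2·4 + 1 —bump→ 2·5 + 1 = 11 —(−1)→ 10
10 —HB5→ 2·5 —bump→ 2·6 = 12 —(−1)→ 11
11 —HB6→ 6 + 5 —bump→ 7 + 5 = 12 —(−1)→ 11
11 —HB7→ 7 + 4 —bump→ 8 + 4 = 12 —(−1)→ 11
11 —HB8→ 8 + 3 —bump→ 9 + 3 = 12 —(−1)→ 11
11 —HB9→ 9 + 2 —bump→ 10 + 2 = 12 —(−1)→ 11
11 —HB10→ 10 + 1 —bump→ 11 + 1 = 12 —(−1)→ 11

12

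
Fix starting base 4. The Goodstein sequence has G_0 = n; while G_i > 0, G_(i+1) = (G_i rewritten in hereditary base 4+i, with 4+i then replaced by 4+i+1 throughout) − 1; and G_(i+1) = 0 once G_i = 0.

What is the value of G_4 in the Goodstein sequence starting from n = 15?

G_0=15  [base 4] 3·4 + 3  →[4↦5]→  3·5 + 3 = 18  −1 ⇒ G_1=17
G_1=17  [base 5] 3·5 + 2  →[5↦6]→  3·6 + 2 = 20  −1 ⇒ G_2=19
G_2=19  [base 6] 3·6 + 1  →[6↦7]→  3·7 + 1 = 22  −1 ⇒ G_3=21
G_3=21  [base 7] 3·7  →[7↦8]→  3·8 = 24  −1 ⇒ G_4=23

23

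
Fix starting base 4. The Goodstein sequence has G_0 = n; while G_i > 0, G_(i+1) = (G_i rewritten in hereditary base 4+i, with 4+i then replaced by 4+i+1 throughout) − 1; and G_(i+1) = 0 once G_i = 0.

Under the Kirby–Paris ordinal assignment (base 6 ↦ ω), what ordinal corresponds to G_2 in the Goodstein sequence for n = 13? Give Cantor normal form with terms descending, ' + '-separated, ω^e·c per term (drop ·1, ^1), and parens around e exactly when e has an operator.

ω·2 + 5

13 —HB4→ 3·4 + 1 —bump→ 3·5 + 1 = 16 —(−1)→ 15
15 —HB5→ 3·5 —bump→ 3·6 = 18 —(−1)→ 17
17 —HB6→ 2·6 + 5 —bump→ 2·7 + 5 = 19 —(−1)→ 18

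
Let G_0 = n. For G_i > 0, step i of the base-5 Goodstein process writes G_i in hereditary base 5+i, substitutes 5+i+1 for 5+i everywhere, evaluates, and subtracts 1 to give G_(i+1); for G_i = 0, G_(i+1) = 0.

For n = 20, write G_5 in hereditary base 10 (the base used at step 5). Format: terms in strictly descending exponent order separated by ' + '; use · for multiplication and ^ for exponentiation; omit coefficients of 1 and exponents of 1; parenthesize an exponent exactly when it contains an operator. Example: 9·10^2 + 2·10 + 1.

3·10 + 1

base 5: 20 = 4·5; at 6: 4·6 = 24; next = 23
base 6: 23 = 3·6 + 5; at 7: 3·7 + 5 = 26; next = 25
base 7: 25 = 3·7 + 4; at 8: 3·8 + 4 = 28; next = 27
base 8: 27 = 3·8 + 3; at 9: 3·9 + 3 = 30; next = 29
base 9: 29 = 3·9 + 2; at 10: 3·10 + 2 = 32; next = 31
base 10: 31 = 3·10 + 1; at 11: 3·11 + 1 = 34; next = 33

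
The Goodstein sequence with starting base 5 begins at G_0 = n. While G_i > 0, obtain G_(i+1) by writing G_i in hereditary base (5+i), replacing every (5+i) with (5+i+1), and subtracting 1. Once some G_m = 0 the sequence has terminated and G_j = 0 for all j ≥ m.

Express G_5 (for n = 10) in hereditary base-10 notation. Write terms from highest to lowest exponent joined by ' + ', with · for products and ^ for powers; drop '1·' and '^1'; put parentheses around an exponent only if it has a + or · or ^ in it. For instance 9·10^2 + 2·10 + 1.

10 + 1

i=0: 10 = 2·5 (b=5); 5→6: 2·6 = 12; 12−1 = 11
i=1: 11 = 6 + 5 (b=6); 6→7: 7 + 5 = 12; 12−1 = 11
i=2: 11 = 7 + 4 (b=7); 7→8: 8 + 4 = 12; 12−1 = 11
i=3: 11 = 8 + 3 (b=8); 8→9: 9 + 3 = 12; 12−1 = 11
i=4: 11 = 9 + 2 (b=9); 9→10: 10 + 2 = 12; 12−1 = 11
i=5: 11 = 10 + 1 (b=10); 10→11: 11 + 1 = 12; 12−1 = 11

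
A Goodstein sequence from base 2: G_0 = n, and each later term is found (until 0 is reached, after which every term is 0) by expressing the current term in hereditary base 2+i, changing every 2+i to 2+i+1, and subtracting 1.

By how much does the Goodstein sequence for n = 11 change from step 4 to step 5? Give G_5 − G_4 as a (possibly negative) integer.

5484864

base 2: 11 = 2^(2 + 1) + 2 + 1; at 3: 3^(3 + 1) + 3 + 1 = 85; next = 84
base 3: 84 = 3^(3 + 1) + 3; at 4: 4^(4 + 1) + 4 = 1028; next = 1027
base 4: 1027 = 4^(4 + 1) + 3; at 5: 5^(5 + 1) + 3 = 15628; next = 15627
base 5: 15627 = 5^(5 + 1) + 2; at 6: 6^(6 + 1) + 2 = 279938; next = 279937
base 6: 279937 = 6^(6 + 1) + 1; at 7: 7^(7 + 1) + 1 = 5764802; next = 5764801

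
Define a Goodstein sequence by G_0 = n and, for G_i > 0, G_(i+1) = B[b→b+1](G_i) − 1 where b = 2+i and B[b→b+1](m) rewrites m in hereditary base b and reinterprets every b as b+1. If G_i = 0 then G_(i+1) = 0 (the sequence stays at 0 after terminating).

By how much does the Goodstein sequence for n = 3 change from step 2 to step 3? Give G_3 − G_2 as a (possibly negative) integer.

[0] 3 ≡ 2 + 1 (base 2). Lift 3: 4. −1: 3.
[1] 3 ≡ 3 (base 3). Lift 4: 4. −1: 3.
[2] 3 ≡ 3 (base 4). Lift 5: 3. −1: 2.

-1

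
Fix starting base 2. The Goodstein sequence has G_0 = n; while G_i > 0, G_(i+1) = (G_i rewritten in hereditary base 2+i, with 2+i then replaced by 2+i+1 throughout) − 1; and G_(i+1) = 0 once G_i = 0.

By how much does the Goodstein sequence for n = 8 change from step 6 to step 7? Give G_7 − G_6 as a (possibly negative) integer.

G_0 = 8. HB_2(8) = 2^(2 + 1). Bump = 81. G_1 = 80.
G_1 = 80. HB_3(80) = 2·3^3 + 2·3^2 + 2·3 + 2. Bump = 554. G_2 = 553.
G_2 = 553. HB_4(553) = 2·4^4 + 2·4^2 + 2·4 + 1. Bump = 6311. G_3 = 6310.
G_3 = 6310. HB_5(6310) = 2·5^5 + 2·5^2 + 2·5. Bump = 93396. G_4 = 93395.
G_4 = 93395. HB_6(93395) = 2·6^6 + 2·6^2 + 6 + 5. Bump = 1647196. G_5 = 1647195.
G_5 = 1647195. HB_7(1647195) = 2·7^7 + 2·7^2 + 7 + 4. Bump = 33554572. G_6 = 33554571.
G_6 = 33554571. HB_8(33554571) = 2·8^8 + 2·8^2 + 8 + 3. Bump = 774841152. G_7 = 774841151.

741286580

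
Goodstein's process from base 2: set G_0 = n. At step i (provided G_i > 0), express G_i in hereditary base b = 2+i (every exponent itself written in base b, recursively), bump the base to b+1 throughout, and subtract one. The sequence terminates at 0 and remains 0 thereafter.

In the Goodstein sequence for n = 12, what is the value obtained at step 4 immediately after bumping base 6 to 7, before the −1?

5764911

G_0=12  [base 2] 2^(2 + 1) + 2^2  →[2↦3]→  3^(3 + 1) + 3^3 = 108  −1 ⇒ G_1=107
G_1=107  [base 3] 3^(3 + 1) + 2·3^2 + 2·3 + 2  →[3↦4]→  4^(4 + 1) + 2·4^2 + 2·4 + 2 = 1066  −1 ⇒ G_2=1065
G_2=1065  [base 4] 4^(4 + 1) + 2·4^2 + 2·4 + 1  →[4↦5]→  5^(5 + 1) + 2·5^2 + 2·5 + 1 = 15686  −1 ⇒ G_3=15685
G_3=15685  [base 5] 5^(5 + 1) + 2·5^2 + 2·5  →[5↦6]→  6^(6 + 1) + 2·6^2 + 2·6 = 280020  −1 ⇒ G_4=280019
G_4=280019  [base 6] 6^(6 + 1) + 2·6^2 + 6 + 5  →[6↦7]→  7^(7 + 1) + 2·7^2 + 7 + 5 = 5764911  −1 ⇒ G_5=5764910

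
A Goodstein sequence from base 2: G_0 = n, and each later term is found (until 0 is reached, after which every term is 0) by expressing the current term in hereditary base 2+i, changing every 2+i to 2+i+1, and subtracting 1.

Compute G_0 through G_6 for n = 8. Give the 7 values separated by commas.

i=0: 8 = 2^(2 + 1) (b=2); 2→3: 3^(3 + 1) = 81; 81−1 = 80
i=1: 80 = 2·3^3 + 2·3^2 + 2·3 + 2 (b=3); 3→4: 2·4^4 + 2·4^2 + 2·4 + 2 = 554; 554−1 = 553
i=2: 553 = 2·4^4 + 2·4^2 + 2·4 + 1 (b=4); 4→5: 2·5^5 + 2·5^2 + 2·5 + 1 = 6311; 6311−1 = 6310
i=3: 6310 = 2·5^5 + 2·5^2 + 2·5 (b=5); 5→6: 2·6^6 + 2·6^2 + 2·6 = 93396; 93396−1 = 93395
i=4: 93395 = 2·6^6 + 2·6^2 + 6 + 5 (b=6); 6→7: 2·7^7 + 2·7^2 + 7 + 5 = 1647196; 1647196−1 = 1647195
i=5: 1647195 = 2·7^7 + 2·7^2 + 7 + 4 (b=7); 7→8: 2·8^8 + 2·8^2 + 8 + 4 = 33554572; 33554572−1 = 33554571

8, 80, 553, 6310, 93395, 1647195, 33554571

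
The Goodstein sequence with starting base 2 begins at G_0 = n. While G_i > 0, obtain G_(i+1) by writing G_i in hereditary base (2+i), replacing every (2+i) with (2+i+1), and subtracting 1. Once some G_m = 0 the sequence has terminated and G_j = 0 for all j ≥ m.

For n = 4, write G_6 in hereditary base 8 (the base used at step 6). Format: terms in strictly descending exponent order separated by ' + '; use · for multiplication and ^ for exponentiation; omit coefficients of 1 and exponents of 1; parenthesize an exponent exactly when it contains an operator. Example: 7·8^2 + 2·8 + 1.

4 —HB2→ 2^2 —bump→ 3^3 = 27 —(−1)→ 26
26 —HB3→ 2·3^2 + 2·3 + 2 —bump→ 2·4^2 + 2·4 + 2 = 42 —(−1)→ 41
41 —HB4→ 2·4^2 + 2·4 + 1 —bump→ 2·5^2 + 2·5 + 1 = 61 —(−1)→ 60
60 —HB5→ 2·5^2 + 2·5 —bump→ 2·6^2 + 2·6 = 84 —(−1)→ 83
83 —HB6→ 2·6^2 + 6 + 5 —bump→ 2·7^2 + 7 + 5 = 110 —(−1)→ 109
109 —HB7→ 2·7^2 + 7 + 4 —bump→ 2·8^2 + 8 + 4 = 140 —(−1)→ 139

2·8^2 + 8 + 3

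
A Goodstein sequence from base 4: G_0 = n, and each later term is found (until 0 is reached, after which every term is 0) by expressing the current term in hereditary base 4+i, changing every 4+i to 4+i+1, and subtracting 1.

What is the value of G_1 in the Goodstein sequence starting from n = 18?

18 —HB4→ 4^2 + 2 —bump→ 5^2 + 2 = 27 —(−1)→ 26
26 —HB5→ 5^2 + 1 —bump→ 6^2 + 1 = 37 —(−1)→ 36

26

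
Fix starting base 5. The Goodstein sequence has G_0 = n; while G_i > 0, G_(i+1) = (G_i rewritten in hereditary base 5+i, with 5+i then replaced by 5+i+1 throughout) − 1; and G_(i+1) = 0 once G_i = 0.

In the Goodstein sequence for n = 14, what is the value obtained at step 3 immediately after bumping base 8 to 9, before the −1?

19

G_0=14  [base 5] 2·5 + 4  →[5↦6]→  2·6 + 4 = 16  −1 ⇒ G_1=15
G_1=15  [base 6] 2·6 + 3  →[6↦7]→  2·7 + 3 = 17  −1 ⇒ G_2=16
G_2=16  [base 7] 2·7 + 2  →[7↦8]→  2·8 + 2 = 18  −1 ⇒ G_3=17
G_3=17  [base 8] 2·8 + 1  →[8↦9]→  2·9 + 1 = 19  −1 ⇒ G_4=18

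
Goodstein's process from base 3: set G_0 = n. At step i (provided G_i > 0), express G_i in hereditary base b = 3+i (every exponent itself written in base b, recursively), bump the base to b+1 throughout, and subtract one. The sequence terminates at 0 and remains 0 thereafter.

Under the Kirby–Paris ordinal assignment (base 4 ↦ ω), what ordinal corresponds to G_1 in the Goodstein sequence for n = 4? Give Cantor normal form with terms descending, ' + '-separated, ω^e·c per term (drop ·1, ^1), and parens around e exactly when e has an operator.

ω

base 3: 4 = 3 + 1; at 4: 4 + 1 = 5; next = 4
base 4: 4 = 4; at 5: 5 = 5; next = 4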